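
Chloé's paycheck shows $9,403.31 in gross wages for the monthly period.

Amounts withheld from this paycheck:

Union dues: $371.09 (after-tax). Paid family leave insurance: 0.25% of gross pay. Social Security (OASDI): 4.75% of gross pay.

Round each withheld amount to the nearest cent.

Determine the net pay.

Paid family leave insurance: $9,403.31 × 0.0025 = $23.51
Social Security (OASDI): $9,403.31 × 0.0475 = $446.66
Union dues: $371.09
Total deductions = $23.51 + $446.66 + $371.09 = $841.26
Net pay = $9,403.31 − $841.26 = $8,562.05

$8,562.05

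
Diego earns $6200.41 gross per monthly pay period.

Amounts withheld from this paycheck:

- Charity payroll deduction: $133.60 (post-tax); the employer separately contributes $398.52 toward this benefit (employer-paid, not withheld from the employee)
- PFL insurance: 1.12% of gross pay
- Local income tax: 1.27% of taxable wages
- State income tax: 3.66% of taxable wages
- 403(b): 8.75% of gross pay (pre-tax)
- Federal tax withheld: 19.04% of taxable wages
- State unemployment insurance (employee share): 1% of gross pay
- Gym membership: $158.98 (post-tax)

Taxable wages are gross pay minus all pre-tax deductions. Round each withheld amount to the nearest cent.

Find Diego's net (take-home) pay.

403(b): $6200.41 × 0.0875 = $542.54
Taxable wages = $6200.41 − $542.54 = $5657.87
Federal tax withheld: $5657.87 × 0.1904 = $1077.26
State income tax: $5657.87 × 0.0366 = $207.08
Local income tax: $5657.87 × 0.0127 = $71.85
PFL insurance: $6200.41 × 0.0112 = $69.44
State unemployment insurance (employee share): $6200.41 × 0.01 = $62.00
Gym membership: $158.98
Charity payroll deduction: $133.60
(Employer's $398.52 toward charity payroll deduction is not withheld from the employee.)
Total deductions = $542.54 + $1077.26 + $207.08 + $71.85 + $69.44 + $62.00 + $158.98 + $133.60 = $2322.75
Net pay = $6200.41 − $2322.75 = $3877.66

$3877.66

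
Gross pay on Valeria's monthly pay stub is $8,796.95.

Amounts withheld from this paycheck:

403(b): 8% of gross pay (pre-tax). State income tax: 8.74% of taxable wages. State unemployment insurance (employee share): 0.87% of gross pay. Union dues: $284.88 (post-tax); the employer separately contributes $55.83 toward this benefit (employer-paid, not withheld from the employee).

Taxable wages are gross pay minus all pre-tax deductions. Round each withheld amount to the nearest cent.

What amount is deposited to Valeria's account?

403(b): $8,796.95 × 0.08 = $703.76
Taxable wages = $8,796.95 − $703.76 = $8,093.19
State income tax: $8,093.19 × 0.0874 = $707.34
State unemployment insurance (employee share): $8,796.95 × 0.0087 = $76.53
Union dues: $284.88
(Employer's $55.83 toward union dues is not withheld from the employee.)
Total deductions = $703.76 + $707.34 + $76.53 + $284.88 = $1,772.51
Net pay = $8,796.95 − $1,772.51 = $7,024.44

$7,024.44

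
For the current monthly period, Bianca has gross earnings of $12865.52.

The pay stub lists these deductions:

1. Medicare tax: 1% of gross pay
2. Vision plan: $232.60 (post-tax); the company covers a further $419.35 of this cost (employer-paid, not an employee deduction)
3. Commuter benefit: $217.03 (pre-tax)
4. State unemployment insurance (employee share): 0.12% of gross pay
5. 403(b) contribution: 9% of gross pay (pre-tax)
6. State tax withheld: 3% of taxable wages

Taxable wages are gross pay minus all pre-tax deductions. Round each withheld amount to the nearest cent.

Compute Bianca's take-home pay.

$10769.17

Commuter benefit: $217.03
403(b) contribution: $12865.52 × 0.09 = $1157.90
Pre-tax total = $217.03 + $1157.90 = $1374.93
Taxable wages = $12865.52 − $1374.93 = $11490.59
State tax withheld: $11490.59 × 0.03 = $344.72
Medicare tax: $12865.52 × 0.01 = $128.66
State unemployment insurance (employee share): $12865.52 × 0.0012 = $15.44
Vision plan: $232.60
(Employer's $419.35 toward vision plan is not withheld from the employee.)
Total deductions = $217.03 + $1157.90 + $344.72 + $128.66 + $15.44 + $232.60 = $2096.35
Net pay = $12865.52 − $2096.35 = $10769.17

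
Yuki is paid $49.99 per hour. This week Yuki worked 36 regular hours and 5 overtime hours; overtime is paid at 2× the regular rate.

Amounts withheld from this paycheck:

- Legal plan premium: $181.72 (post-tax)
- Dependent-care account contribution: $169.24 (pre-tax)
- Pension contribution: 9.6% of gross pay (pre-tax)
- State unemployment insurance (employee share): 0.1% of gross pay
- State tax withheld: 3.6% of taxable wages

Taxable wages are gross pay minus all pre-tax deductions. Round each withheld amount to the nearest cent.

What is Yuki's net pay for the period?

Regular pay: 36 × $49.99 = $1,799.64
Overtime pay: 5 × $49.99 × 2 = $499.90
Gross pay = $1,799.64 + $499.90 = $2,299.54
Pension contribution: $2,299.54 × 0.096 = $220.76
Dependent-care account contribution: $169.24
Pre-tax total = $220.76 + $169.24 = $390.00
Taxable wages = $2,299.54 − $390.00 = $1,909.54
State tax withheld: $1,909.54 × 0.036 = $68.74
State unemployment insurance (employee share): $2,299.54 × 0.001 = $2.30
Legal plan premium: $181.72
Total deductions = $220.76 + $169.24 + $68.74 + $2.30 + $181.72 = $642.76
Net pay = $2,299.54 − $642.76 = $1,656.78

$1,656.78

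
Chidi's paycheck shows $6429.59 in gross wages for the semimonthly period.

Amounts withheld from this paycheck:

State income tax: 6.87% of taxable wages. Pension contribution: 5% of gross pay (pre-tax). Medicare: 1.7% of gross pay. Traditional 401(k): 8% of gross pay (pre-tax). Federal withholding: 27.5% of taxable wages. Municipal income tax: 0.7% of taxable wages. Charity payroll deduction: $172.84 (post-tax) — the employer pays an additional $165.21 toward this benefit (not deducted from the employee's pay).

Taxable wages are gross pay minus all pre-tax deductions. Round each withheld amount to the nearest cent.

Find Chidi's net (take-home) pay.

$3349.87

Traditional 401(k): $6429.59 × 0.08 = $514.37
Pension contribution: $6429.59 × 0.05 = $321.48
Pre-tax total = $514.37 + $321.48 = $835.85
Taxable wages = $6429.59 − $835.85 = $5593.74
State income tax: $5593.74 × 0.0687 = $384.29
Municipal income tax: $5593.74 × 0.007 = $39.16
Federal withholding: $5593.74 × 0.275 = $1538.28
Medicare: $6429.59 × 0.017 = $109.30
Charity payroll deduction: $172.84
(Employer's $165.21 toward charity payroll deduction is not withheld from the employee.)
Total deductions = $514.37 + $321.48 + $384.29 + $39.16 + $1538.28 + $109.30 + $172.84 = $3079.72
Net pay = $6429.59 − $3079.72 = $3349.87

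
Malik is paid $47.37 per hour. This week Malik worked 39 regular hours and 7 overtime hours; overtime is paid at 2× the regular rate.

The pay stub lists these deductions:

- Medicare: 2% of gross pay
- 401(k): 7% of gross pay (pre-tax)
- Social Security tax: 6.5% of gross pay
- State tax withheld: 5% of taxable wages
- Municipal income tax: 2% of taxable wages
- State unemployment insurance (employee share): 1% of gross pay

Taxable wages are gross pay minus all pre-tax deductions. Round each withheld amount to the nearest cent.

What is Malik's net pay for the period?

$1932.92

Regular pay: 39 × $47.37 = $1847.43
Overtime pay: 7 × $47.37 × 2 = $663.18
Gross pay = $1847.43 + $663.18 = $2510.61
401(k): $2510.61 × 0.07 = $175.74
Taxable wages = $2510.61 − $175.74 = $2334.87
Municipal income tax: $2334.87 × 0.02 = $46.70
State tax withheld: $2334.87 × 0.05 = $116.74
Social Security tax: $2510.61 × 0.065 = $163.19
State unemployment insurance (employee share): $2510.61 × 0.01 = $25.11
Medicare: $2510.61 × 0.02 = $50.21
Total deductions = $175.74 + $46.70 + $116.74 + $163.19 + $25.11 + $50.21 = $577.69
Net pay = $2510.61 − $577.69 = $1932.92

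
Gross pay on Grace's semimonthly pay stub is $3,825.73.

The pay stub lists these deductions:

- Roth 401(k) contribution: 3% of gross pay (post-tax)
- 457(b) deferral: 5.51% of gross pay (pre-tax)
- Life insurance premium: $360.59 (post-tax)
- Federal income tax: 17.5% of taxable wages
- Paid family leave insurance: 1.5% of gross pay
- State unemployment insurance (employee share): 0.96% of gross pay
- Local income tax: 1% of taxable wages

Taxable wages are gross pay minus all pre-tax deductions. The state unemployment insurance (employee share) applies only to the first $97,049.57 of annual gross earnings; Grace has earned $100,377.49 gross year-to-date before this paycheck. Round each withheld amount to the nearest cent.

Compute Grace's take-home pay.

457(b) deferral: $3,825.73 × 0.0551 = $210.80
Taxable wages = $3,825.73 − $210.80 = $3,614.93
Local income tax: $3,614.93 × 0.01 = $36.15
Federal income tax: $3,614.93 × 0.175 = $632.61
Paid family leave insurance: $3,825.73 × 0.015 = $57.39
State unemployment insurance (employee share): annual cap $97,049.57 already reached (YTD $100,377.49), so $0.00
Roth 401(k) contribution: $3,825.73 × 0.03 = $114.77
Life insurance premium: $360.59
Total deductions = $210.80 + $36.15 + $632.61 + $57.39 + $0.00 + $114.77 + $360.59 = $1,412.31
Net pay = $3,825.73 − $1,412.31 = $2,413.42

$2,413.42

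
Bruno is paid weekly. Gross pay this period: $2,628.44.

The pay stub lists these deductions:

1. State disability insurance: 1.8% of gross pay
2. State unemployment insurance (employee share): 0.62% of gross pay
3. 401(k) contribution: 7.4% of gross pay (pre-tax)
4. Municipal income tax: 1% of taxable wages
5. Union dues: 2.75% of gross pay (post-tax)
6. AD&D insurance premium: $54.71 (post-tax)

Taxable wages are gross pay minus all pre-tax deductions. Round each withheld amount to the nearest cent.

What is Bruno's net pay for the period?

$2,219.00

401(k) contribution: $2,628.44 × 0.074 = $194.50
Taxable wages = $2,628.44 − $194.50 = $2,433.94
Municipal income tax: $2,433.94 × 0.01 = $24.34
State disability insurance: $2,628.44 × 0.018 = $47.31
State unemployment insurance (employee share): $2,628.44 × 0.0062 = $16.30
Union dues: $2,628.44 × 0.0275 = $72.28
AD&D insurance premium: $54.71
Total deductions = $194.50 + $24.34 + $47.31 + $16.30 + $72.28 + $54.71 = $409.44
Net pay = $2,628.44 − $409.44 = $2,219.00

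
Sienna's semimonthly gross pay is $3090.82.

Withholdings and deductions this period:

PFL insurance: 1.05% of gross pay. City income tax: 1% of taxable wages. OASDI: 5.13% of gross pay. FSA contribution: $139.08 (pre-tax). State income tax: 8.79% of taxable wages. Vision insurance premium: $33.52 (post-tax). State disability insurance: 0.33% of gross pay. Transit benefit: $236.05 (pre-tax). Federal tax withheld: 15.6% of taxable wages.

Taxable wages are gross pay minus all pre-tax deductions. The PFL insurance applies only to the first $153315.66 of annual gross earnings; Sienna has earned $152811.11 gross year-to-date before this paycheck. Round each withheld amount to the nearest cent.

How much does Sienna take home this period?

$1818.59

Transit benefit: $236.05
FSA contribution: $139.08
Pre-tax total = $236.05 + $139.08 = $375.13
Taxable wages = $3090.82 − $375.13 = $2715.69
State income tax: $2715.69 × 0.0879 = $238.71
City income tax: $2715.69 × 0.01 = $27.16
Federal tax withheld: $2715.69 × 0.156 = $423.65
PFL insurance: only $153315.66 − $152811.11 = $504.55 of this check is subject → $504.55 × 0.0105 = $5.30
State disability insurance: $3090.82 × 0.0033 = $10.20
OASDI: $3090.82 × 0.0513 = $158.56
Vision insurance premium: $33.52
Total deductions = $236.05 + $139.08 + $238.71 + $27.16 + $423.65 + $5.30 + $10.20 + $158.56 + $33.52 = $1272.23
Net pay = $3090.82 − $1272.23 = $1818.59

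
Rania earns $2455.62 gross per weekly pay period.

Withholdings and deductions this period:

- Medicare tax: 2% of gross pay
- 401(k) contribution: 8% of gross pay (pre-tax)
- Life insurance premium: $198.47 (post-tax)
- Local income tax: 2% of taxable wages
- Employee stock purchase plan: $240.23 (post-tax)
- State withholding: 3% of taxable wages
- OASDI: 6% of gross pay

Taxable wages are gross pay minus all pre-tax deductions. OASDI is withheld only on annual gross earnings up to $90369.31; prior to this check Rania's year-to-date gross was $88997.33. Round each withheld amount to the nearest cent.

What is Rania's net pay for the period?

$1576.08

401(k) contribution: $2455.62 × 0.08 = $196.45
Taxable wages = $2455.62 − $196.45 = $2259.17
State withholding: $2259.17 × 0.03 = $67.78
Local income tax: $2259.17 × 0.02 = $45.18
Medicare tax: $2455.62 × 0.02 = $49.11
OASDI: only $90369.31 − $88997.33 = $1371.98 of this check is subject → $1371.98 × 0.06 = $82.32
Employee stock purchase plan: $240.23
Life insurance premium: $198.47
Total deductions = $196.45 + $67.78 + $45.18 + $49.11 + $82.32 + $240.23 + $198.47 = $879.54
Net pay = $2455.62 − $879.54 = $1576.08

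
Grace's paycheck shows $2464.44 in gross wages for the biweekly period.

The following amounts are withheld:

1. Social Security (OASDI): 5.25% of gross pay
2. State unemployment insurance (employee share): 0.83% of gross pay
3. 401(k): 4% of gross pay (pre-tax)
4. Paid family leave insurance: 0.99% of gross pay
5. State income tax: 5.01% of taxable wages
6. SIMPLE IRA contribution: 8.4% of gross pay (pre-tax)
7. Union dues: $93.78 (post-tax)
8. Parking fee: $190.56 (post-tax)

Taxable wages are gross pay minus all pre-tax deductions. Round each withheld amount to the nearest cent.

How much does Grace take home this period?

$1592.12

SIMPLE IRA contribution: $2464.44 × 0.084 = $207.01
401(k): $2464.44 × 0.04 = $98.58
Pre-tax total = $207.01 + $98.58 = $305.59
Taxable wages = $2464.44 − $305.59 = $2158.85
State income tax: $2158.85 × 0.0501 = $108.16
Paid family leave insurance: $2464.44 × 0.0099 = $24.40
State unemployment insurance (employee share): $2464.44 × 0.0083 = $20.45
Social Security (OASDI): $2464.44 × 0.0525 = $129.38
Parking fee: $190.56
Union dues: $93.78
Total deductions = $207.01 + $98.58 + $108.16 + $24.40 + $20.45 + $129.38 + $190.56 + $93.78 = $872.32
Net pay = $2464.44 − $872.32 = $1592.12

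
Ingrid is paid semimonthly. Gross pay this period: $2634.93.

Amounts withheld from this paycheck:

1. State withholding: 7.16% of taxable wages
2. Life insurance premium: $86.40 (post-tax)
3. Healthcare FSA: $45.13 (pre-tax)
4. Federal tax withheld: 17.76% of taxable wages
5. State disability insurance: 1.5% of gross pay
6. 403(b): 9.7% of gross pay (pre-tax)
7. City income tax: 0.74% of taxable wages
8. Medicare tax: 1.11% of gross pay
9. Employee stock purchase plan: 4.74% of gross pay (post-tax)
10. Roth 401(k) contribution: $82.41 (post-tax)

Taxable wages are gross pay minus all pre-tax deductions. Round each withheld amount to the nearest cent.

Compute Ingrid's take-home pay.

403(b): $2634.93 × 0.097 = $255.59
Healthcare FSA: $45.13
Pre-tax total = $255.59 + $45.13 = $300.72
Taxable wages = $2634.93 − $300.72 = $2334.21
State withholding: $2334.21 × 0.0716 = $167.13
Federal tax withheld: $2334.21 × 0.1776 = $414.56
City income tax: $2334.21 × 0.0074 = $17.27
Medicare tax: $2634.93 × 0.0111 = $29.25
State disability insurance: $2634.93 × 0.015 = $39.52
Life insurance premium: $86.40
Roth 401(k) contribution: $82.41
Employee stock purchase plan: $2634.93 × 0.0474 = $124.90
Total deductions = $255.59 + $45.13 + $167.13 + $414.56 + $17.27 + $29.25 + $39.52 + $86.40 + $82.41 + $124.90 = $1262.16
Net pay = $2634.93 − $1262.16 = $1372.77

$1372.77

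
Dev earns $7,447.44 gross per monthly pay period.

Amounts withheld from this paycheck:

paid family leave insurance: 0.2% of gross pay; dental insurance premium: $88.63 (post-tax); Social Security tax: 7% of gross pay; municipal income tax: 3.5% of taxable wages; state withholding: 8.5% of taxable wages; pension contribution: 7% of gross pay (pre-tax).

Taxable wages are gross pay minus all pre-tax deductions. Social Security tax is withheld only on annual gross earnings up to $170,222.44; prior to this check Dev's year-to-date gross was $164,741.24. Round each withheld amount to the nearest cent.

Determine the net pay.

Pension contribution: $7,447.44 × 0.07 = $521.32
Taxable wages = $7,447.44 − $521.32 = $6,926.12
State withholding: $6,926.12 × 0.085 = $588.72
Municipal income tax: $6,926.12 × 0.035 = $242.41
Social Security tax: only $170,222.44 − $164,741.24 = $5,481.20 of this check is subject → $5,481.20 × 0.07 = $383.68
Paid family leave insurance: $7,447.44 × 0.002 = $14.89
Dental insurance premium: $88.63
Total deductions = $521.32 + $588.72 + $242.41 + $383.68 + $14.89 + $88.63 = $1,839.65
Net pay = $7,447.44 − $1,839.65 = $5,607.79

$5,607.79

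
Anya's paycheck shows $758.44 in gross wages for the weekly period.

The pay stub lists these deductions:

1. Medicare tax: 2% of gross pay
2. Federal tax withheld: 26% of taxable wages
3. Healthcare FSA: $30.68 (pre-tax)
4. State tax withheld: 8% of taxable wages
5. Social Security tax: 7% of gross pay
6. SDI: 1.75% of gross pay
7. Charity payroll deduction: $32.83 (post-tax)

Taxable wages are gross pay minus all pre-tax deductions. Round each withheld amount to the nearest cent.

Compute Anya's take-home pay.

$365.96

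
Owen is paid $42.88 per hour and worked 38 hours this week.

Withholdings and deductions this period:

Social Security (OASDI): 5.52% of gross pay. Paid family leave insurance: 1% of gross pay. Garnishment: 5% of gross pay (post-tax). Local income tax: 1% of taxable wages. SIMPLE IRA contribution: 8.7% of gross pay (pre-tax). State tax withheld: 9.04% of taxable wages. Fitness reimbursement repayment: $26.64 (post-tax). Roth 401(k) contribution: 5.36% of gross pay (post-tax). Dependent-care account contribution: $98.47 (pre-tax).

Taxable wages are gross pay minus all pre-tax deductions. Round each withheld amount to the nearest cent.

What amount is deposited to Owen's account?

Gross pay: 38 × $42.88 = $1,629.44
Dependent-care account contribution: $98.47
SIMPLE IRA contribution: $1,629.44 × 0.087 = $141.76
Pre-tax total = $98.47 + $141.76 = $240.23
Taxable wages = $1,629.44 − $240.23 = $1,389.21
Local income tax: $1,389.21 × 0.01 = $13.89
State tax withheld: $1,389.21 × 0.0904 = $125.58
Paid family leave insurance: $1,629.44 × 0.01 = $16.29
Social Security (OASDI): $1,629.44 × 0.0552 = $89.95
Roth 401(k) contribution: $1,629.44 × 0.0536 = $87.34
Fitness reimbursement repayment: $26.64
Garnishment: $1,629.44 × 0.05 = $81.47
Total deductions = $98.47 + $141.76 + $13.89 + $125.58 + $16.29 + $89.95 + $87.34 + $26.64 + $81.47 = $681.39
Net pay = $1,629.44 − $681.39 = $948.05

$948.05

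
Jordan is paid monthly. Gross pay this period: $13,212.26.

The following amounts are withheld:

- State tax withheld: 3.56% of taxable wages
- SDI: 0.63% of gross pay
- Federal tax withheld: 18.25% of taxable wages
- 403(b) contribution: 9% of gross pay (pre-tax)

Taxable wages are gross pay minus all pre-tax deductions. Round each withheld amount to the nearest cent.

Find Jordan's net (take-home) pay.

403(b) contribution: $13,212.26 × 0.09 = $1,189.10
Taxable wages = $13,212.26 − $1,189.10 = $12,023.16
State tax withheld: $12,023.16 × 0.0356 = $428.02
Federal tax withheld: $12,023.16 × 0.1825 = $2,194.23
SDI: $13,212.26 × 0.0063 = $83.24
Total deductions = $1,189.10 + $428.02 + $2,194.23 + $83.24 = $3,894.59
Net pay = $13,212.26 − $3,894.59 = $9,317.67

$9,317.67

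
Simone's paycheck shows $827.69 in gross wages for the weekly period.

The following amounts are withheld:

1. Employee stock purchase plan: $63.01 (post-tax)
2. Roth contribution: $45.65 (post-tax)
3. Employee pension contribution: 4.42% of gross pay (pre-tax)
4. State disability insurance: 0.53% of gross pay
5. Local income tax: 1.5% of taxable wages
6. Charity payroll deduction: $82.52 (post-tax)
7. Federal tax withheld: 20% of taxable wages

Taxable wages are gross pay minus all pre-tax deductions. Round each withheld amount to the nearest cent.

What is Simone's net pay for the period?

$425.45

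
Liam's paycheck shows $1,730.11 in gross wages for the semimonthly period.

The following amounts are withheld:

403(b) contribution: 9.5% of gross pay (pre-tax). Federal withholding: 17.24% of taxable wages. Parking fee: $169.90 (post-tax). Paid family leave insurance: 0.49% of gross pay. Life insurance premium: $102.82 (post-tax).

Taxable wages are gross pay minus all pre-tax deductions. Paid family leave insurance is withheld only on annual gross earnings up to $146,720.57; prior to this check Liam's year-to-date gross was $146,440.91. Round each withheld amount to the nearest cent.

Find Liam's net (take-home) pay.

403(b) contribution: $1,730.11 × 0.095 = $164.36
Taxable wages = $1,730.11 − $164.36 = $1,565.75
Federal withholding: $1,565.75 × 0.1724 = $269.94
Paid family leave insurance: only $146,720.57 − $146,440.91 = $279.66 of this check is subject → $279.66 × 0.0049 = $1.37
Life insurance premium: $102.82
Parking fee: $169.90
Total deductions = $164.36 + $269.94 + $1.37 + $102.82 + $169.90 = $708.39
Net pay = $1,730.11 − $708.39 = $1,021.72

$1,021.72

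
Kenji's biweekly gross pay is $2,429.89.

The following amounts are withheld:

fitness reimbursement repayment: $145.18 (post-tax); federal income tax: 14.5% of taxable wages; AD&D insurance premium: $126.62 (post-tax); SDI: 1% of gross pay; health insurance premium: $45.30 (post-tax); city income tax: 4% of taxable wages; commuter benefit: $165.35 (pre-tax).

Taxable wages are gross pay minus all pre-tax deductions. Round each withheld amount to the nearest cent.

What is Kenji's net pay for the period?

Commuter benefit: $165.35
Taxable wages = $2,429.89 − $165.35 = $2,264.54
City income tax: $2,264.54 × 0.04 = $90.58
Federal income tax: $2,264.54 × 0.145 = $328.36
SDI: $2,429.89 × 0.01 = $24.30
Health insurance premium: $45.30
Fitness reimbursement repayment: $145.18
AD&D insurance premium: $126.62
Total deductions = $165.35 + $90.58 + $328.36 + $24.30 + $45.30 + $145.18 + $126.62 = $925.69
Net pay = $2,429.89 − $925.69 = $1,504.20

$1,504.20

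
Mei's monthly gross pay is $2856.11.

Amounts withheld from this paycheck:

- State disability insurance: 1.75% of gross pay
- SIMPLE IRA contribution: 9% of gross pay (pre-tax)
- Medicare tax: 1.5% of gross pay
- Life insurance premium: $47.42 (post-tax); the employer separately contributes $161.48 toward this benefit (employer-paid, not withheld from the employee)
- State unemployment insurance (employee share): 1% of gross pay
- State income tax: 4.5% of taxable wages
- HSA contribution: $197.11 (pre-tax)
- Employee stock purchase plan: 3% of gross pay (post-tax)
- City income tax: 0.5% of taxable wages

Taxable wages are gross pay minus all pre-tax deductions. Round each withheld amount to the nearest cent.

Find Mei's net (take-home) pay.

$2027.37

SIMPLE IRA contribution: $2856.11 × 0.09 = $257.05
HSA contribution: $197.11
Pre-tax total = $257.05 + $197.11 = $454.16
Taxable wages = $2856.11 − $454.16 = $2401.95
City income tax: $2401.95 × 0.005 = $12.01
State income tax: $2401.95 × 0.045 = $108.09
State unemployment insurance (employee share): $2856.11 × 0.01 = $28.56
Medicare tax: $2856.11 × 0.015 = $42.84
State disability insurance: $2856.11 × 0.0175 = $49.98
Life insurance premium: $47.42
Employee stock purchase plan: $2856.11 × 0.03 = $85.68
(Employer's $161.48 toward life insurance premium is not withheld from the employee.)
Total deductions = $257.05 + $197.11 + $12.01 + $108.09 + $28.56 + $42.84 + $49.98 + $47.42 + $85.68 = $828.74
Net pay = $2856.11 − $828.74 = $2027.37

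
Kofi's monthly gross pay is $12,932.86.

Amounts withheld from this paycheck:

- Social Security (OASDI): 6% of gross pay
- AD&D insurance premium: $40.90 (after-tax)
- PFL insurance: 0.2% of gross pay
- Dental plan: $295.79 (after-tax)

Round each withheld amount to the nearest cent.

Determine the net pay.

$11,794.33

PFL insurance: $12,932.86 × 0.002 = $25.87
Social Security (OASDI): $12,932.86 × 0.06 = $775.97
Dental plan: $295.79
AD&D insurance premium: $40.90
Total deductions = $25.87 + $775.97 + $295.79 + $40.90 = $1,138.53
Net pay = $12,932.86 − $1,138.53 = $11,794.33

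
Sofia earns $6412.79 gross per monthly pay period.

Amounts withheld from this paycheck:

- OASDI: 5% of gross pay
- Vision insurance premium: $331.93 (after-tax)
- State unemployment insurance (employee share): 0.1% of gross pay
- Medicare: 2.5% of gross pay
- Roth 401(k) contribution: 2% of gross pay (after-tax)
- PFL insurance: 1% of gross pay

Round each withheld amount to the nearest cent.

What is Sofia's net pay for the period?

PFL insurance: $6412.79 × 0.01 = $64.13
State unemployment insurance (employee share): $6412.79 × 0.001 = $6.41
Medicare: $6412.79 × 0.025 = $160.32
OASDI: $6412.79 × 0.05 = $320.64
Roth 401(k) contribution: $6412.79 × 0.02 = $128.26
Vision insurance premium: $331.93
Total deductions = $64.13 + $6.41 + $160.32 + $320.64 + $128.26 + $331.93 = $1011.69
Net pay = $6412.79 − $1011.69 = $5401.10

$5401.10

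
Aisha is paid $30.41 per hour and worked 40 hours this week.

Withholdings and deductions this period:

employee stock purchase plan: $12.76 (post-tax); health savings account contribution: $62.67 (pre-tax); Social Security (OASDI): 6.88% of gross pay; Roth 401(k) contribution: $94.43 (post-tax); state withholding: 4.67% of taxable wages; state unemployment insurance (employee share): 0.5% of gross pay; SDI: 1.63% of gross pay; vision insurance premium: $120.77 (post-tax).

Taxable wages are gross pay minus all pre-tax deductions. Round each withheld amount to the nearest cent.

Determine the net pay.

Gross pay: 40 × $30.41 = $1216.40
Health savings account contribution: $62.67
Taxable wages = $1216.40 − $62.67 = $1153.73
State withholding: $1153.73 × 0.0467 = $53.88
SDI: $1216.40 × 0.0163 = $19.83
State unemployment insurance (employee share): $1216.40 × 0.005 = $6.08
Social Security (OASDI): $1216.40 × 0.0688 = $83.69
Employee stock purchase plan: $12.76
Roth 401(k) contribution: $94.43
Vision insurance premium: $120.77
Total deductions = $62.67 + $53.88 + $19.83 + $6.08 + $83.69 + $12.76 + $94.43 + $120.77 = $454.11
Net pay = $1216.40 − $454.11 = $762.29

$762.29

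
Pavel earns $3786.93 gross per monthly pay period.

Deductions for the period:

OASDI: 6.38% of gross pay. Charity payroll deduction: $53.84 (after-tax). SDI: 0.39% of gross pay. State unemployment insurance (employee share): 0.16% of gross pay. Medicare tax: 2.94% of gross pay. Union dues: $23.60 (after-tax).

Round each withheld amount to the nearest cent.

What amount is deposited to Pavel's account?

$3335.71

OASDI: $3786.93 × 0.0638 = $241.61
State unemployment insurance (employee share): $3786.93 × 0.0016 = $6.06
Medicare tax: $3786.93 × 0.0294 = $111.34
SDI: $3786.93 × 0.0039 = $14.77
Union dues: $23.60
Charity payroll deduction: $53.84
Total deductions = $241.61 + $6.06 + $111.34 + $14.77 + $23.60 + $53.84 = $451.22
Net pay = $3786.93 − $451.22 = $3335.71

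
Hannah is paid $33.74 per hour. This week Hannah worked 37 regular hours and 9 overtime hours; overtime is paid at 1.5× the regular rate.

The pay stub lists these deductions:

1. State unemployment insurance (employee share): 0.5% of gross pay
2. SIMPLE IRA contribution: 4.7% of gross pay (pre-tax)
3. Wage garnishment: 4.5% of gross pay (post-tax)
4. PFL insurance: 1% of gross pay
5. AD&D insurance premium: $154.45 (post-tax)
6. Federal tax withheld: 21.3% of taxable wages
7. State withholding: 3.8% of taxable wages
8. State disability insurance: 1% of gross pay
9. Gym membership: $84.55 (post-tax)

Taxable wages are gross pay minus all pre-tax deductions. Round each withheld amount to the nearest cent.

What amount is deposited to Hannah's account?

Regular pay: 37 × $33.74 = $1,248.38
Overtime pay: 9 × $33.74 × 1.5 = $455.49
Gross pay = $1,248.38 + $455.49 = $1,703.87
SIMPLE IRA contribution: $1,703.87 × 0.047 = $80.08
Taxable wages = $1,703.87 − $80.08 = $1,623.79
State withholding: $1,623.79 × 0.038 = $61.70
Federal tax withheld: $1,623.79 × 0.213 = $345.87
PFL insurance: $1,703.87 × 0.01 = $17.04
State disability insurance: $1,703.87 × 0.01 = $17.04
State unemployment insurance (employee share): $1,703.87 × 0.005 = $8.52
Gym membership: $84.55
AD&D insurance premium: $154.45
Wage garnishment: $1,703.87 × 0.045 = $76.67
Total deductions = $80.08 + $61.70 + $345.87 + $17.04 + $17.04 + $8.52 + $84.55 + $154.45 + $76.67 = $845.92
Net pay = $1,703.87 − $845.92 = $857.95

$857.95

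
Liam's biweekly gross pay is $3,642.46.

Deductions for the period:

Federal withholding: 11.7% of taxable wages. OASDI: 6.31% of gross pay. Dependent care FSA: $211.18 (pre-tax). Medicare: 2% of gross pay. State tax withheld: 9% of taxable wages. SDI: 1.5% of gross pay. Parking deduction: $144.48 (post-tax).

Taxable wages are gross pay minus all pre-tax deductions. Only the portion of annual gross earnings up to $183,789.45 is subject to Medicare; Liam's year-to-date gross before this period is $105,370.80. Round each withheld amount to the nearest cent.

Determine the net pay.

$2,219.19

Dependent care FSA: $211.18
Taxable wages = $3,642.46 − $211.18 = $3,431.28
Federal withholding: $3,431.28 × 0.117 = $401.46
State tax withheld: $3,431.28 × 0.09 = $308.82
SDI: $3,642.46 × 0.015 = $54.64
Medicare: cap not yet reached, full $3,642.46 is subject → $3,642.46 × 0.02 = $72.85
OASDI: $3,642.46 × 0.0631 = $229.84
Parking deduction: $144.48
Total deductions = $211.18 + $401.46 + $308.82 + $54.64 + $72.85 + $229.84 + $144.48 = $1,423.27
Net pay = $3,642.46 − $1,423.27 = $2,219.19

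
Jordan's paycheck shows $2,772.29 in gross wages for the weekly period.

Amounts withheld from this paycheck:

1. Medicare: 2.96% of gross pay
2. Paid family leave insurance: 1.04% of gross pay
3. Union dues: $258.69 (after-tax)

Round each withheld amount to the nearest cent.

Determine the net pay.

Medicare: $2,772.29 × 0.0296 = $82.06
Paid family leave insurance: $2,772.29 × 0.0104 = $28.83
Union dues: $258.69
Total deductions = $82.06 + $28.83 + $258.69 = $369.58
Net pay = $2,772.29 − $369.58 = $2,402.71

$2,402.71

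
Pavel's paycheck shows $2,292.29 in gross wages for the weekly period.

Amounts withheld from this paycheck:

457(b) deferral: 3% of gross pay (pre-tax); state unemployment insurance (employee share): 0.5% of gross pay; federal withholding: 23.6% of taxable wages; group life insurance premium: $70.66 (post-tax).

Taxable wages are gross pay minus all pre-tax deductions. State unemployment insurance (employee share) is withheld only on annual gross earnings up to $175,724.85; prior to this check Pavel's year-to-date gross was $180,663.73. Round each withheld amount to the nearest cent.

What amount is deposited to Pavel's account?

457(b) deferral: $2,292.29 × 0.03 = $68.77
Taxable wages = $2,292.29 − $68.77 = $2,223.52
Federal withholding: $2,223.52 × 0.236 = $524.75
State unemployment insurance (employee share): annual cap $175,724.85 already reached (YTD $180,663.73), so $0.00
Group life insurance premium: $70.66
Total deductions = $68.77 + $524.75 + $0.00 + $70.66 = $664.18
Net pay = $2,292.29 − $664.18 = $1,628.11

$1,628.11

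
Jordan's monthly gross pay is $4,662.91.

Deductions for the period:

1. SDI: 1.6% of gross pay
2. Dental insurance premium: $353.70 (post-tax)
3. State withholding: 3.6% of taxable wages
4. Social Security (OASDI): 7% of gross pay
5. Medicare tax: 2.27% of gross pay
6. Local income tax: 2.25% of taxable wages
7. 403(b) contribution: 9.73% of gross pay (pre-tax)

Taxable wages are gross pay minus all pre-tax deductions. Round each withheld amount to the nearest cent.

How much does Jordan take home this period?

$3,102.41

403(b) contribution: $4,662.91 × 0.0973 = $453.70
Taxable wages = $4,662.91 − $453.70 = $4,209.21
Local income tax: $4,209.21 × 0.0225 = $94.71
State withholding: $4,209.21 × 0.036 = $151.53
Social Security (OASDI): $4,662.91 × 0.07 = $326.40
Medicare tax: $4,662.91 × 0.0227 = $105.85
SDI: $4,662.91 × 0.016 = $74.61
Dental insurance premium: $353.70
Total deductions = $453.70 + $94.71 + $151.53 + $326.40 + $105.85 + $74.61 + $353.70 = $1,560.50
Net pay = $4,662.91 − $1,560.50 = $3,102.41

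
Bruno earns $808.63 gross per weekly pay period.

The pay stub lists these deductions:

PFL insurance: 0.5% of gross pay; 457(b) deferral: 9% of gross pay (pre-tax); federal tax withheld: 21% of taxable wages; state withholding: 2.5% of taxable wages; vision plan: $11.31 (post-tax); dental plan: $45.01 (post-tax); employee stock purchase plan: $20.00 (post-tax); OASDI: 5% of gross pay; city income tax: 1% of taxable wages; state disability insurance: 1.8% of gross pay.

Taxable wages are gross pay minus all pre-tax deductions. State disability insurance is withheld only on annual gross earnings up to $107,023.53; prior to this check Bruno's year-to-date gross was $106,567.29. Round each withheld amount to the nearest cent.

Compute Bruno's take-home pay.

457(b) deferral: $808.63 × 0.09 = $72.78
Taxable wages = $808.63 − $72.78 = $735.85
Federal tax withheld: $735.85 × 0.21 = $154.53
City income tax: $735.85 × 0.01 = $7.36
State withholding: $735.85 × 0.025 = $18.40
State disability insurance: only $107,023.53 − $106,567.29 = $456.24 of this check is subject → $456.24 × 0.018 = $8.21
PFL insurance: $808.63 × 0.005 = $4.04
OASDI: $808.63 × 0.05 = $40.43
Dental plan: $45.01
Vision plan: $11.31
Employee stock purchase plan: $20.00
Total deductions = $72.78 + $154.53 + $7.36 + $18.40 + $8.21 + $4.04 + $40.43 + $45.01 + $11.31 + $20.00 = $382.07
Net pay = $808.63 − $382.07 = $426.56

$426.56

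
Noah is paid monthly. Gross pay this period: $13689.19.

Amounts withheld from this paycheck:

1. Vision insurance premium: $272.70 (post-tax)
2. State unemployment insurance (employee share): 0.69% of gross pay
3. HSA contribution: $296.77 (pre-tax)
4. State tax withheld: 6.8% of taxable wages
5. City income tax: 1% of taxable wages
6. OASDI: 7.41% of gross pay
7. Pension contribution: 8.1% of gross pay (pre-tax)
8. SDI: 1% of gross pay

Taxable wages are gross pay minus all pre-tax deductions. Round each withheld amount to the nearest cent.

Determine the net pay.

$9807.06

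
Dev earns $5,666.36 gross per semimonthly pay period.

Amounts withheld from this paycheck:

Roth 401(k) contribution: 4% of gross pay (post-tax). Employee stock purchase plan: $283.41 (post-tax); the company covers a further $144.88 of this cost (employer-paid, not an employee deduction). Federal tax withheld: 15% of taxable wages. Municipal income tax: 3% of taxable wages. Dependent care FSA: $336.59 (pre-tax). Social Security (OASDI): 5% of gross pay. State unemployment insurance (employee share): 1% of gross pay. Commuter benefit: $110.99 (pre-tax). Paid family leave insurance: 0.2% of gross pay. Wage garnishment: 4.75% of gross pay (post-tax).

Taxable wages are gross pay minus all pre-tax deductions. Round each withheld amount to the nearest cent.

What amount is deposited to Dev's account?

Commuter benefit: $110.99
Dependent care FSA: $336.59
Pre-tax total = $110.99 + $336.59 = $447.58
Taxable wages = $5,666.36 − $447.58 = $5,218.78
Municipal income tax: $5,218.78 × 0.03 = $156.56
Federal tax withheld: $5,218.78 × 0.15 = $782.82
Paid family leave insurance: $5,666.36 × 0.002 = $11.33
State unemployment insurance (employee share): $5,666.36 × 0.01 = $56.66
Social Security (OASDI): $5,666.36 × 0.05 = $283.32
Roth 401(k) contribution: $5,666.36 × 0.04 = $226.65
Employee stock purchase plan: $283.41
Wage garnishment: $5,666.36 × 0.0475 = $269.15
(Employer's $144.88 toward employee stock purchase plan is not withheld from the employee.)
Total deductions = $110.99 + $336.59 + $156.56 + $782.82 + $11.33 + $56.66 + $283.32 + $226.65 + $283.41 + $269.15 = $2,517.48
Net pay = $5,666.36 − $2,517.48 = $3,148.88

$3,148.88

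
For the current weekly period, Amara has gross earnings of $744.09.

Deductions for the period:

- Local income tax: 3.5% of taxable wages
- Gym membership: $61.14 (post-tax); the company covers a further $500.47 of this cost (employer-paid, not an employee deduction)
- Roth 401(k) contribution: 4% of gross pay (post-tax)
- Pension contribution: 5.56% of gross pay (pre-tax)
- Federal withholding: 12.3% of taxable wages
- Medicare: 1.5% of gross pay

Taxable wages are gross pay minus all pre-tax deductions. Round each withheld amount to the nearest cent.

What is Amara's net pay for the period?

Pension contribution: $744.09 × 0.0556 = $41.37
Taxable wages = $744.09 − $41.37 = $702.72
Federal withholding: $702.72 × 0.123 = $86.43
Local income tax: $702.72 × 0.035 = $24.60
Medicare: $744.09 × 0.015 = $11.16
Roth 401(k) contribution: $744.09 × 0.04 = $29.76
Gym membership: $61.14
(Employer's $500.47 toward gym membership is not withheld from the employee.)
Total deductions = $41.37 + $86.43 + $24.60 + $11.16 + $29.76 + $61.14 = $254.46
Net pay = $744.09 − $254.46 = $489.63

$489.63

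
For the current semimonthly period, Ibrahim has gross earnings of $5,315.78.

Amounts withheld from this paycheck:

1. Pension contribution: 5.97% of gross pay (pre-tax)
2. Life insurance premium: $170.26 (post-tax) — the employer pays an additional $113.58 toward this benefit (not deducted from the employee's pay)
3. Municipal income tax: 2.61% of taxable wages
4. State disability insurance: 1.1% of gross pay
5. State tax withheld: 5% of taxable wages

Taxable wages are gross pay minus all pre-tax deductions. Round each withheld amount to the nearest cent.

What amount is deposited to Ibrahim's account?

Pension contribution: $5,315.78 × 0.0597 = $317.35
Taxable wages = $5,315.78 − $317.35 = $4,998.43
State tax withheld: $4,998.43 × 0.05 = $249.92
Municipal income tax: $4,998.43 × 0.0261 = $130.46
State disability insurance: $5,315.78 × 0.011 = $58.47
Life insurance premium: $170.26
(Employer's $113.58 toward life insurance premium is not withheld from the employee.)
Total deductions = $317.35 + $249.92 + $130.46 + $58.47 + $170.26 = $926.46
Net pay = $5,315.78 − $926.46 = $4,389.32

$4,389.32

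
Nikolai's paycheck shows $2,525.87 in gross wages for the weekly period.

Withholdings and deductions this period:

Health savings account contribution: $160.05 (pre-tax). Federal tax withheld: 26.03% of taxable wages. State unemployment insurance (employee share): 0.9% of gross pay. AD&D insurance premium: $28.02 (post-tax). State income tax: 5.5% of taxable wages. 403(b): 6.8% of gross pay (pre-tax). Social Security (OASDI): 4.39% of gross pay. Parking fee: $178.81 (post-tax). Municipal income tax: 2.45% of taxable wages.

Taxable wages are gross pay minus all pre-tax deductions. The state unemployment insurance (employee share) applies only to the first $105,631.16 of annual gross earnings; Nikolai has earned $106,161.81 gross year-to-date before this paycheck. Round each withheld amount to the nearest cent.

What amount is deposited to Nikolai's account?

$1,130.81

403(b): $2,525.87 × 0.068 = $171.76
Health savings account contribution: $160.05
Pre-tax total = $171.76 + $160.05 = $331.81
Taxable wages = $2,525.87 − $331.81 = $2,194.06
Federal tax withheld: $2,194.06 × 0.2603 = $571.11
State income tax: $2,194.06 × 0.055 = $120.67
Municipal income tax: $2,194.06 × 0.0245 = $53.75
Social Security (OASDI): $2,525.87 × 0.0439 = $110.89
State unemployment insurance (employee share): annual cap $105,631.16 already reached (YTD $106,161.81), so $0.00
Parking fee: $178.81
AD&D insurance premium: $28.02
Total deductions = $171.76 + $160.05 + $571.11 + $120.67 + $53.75 + $110.89 + $0.00 + $178.81 + $28.02 = $1,395.06
Net pay = $2,525.87 − $1,395.06 = $1,130.81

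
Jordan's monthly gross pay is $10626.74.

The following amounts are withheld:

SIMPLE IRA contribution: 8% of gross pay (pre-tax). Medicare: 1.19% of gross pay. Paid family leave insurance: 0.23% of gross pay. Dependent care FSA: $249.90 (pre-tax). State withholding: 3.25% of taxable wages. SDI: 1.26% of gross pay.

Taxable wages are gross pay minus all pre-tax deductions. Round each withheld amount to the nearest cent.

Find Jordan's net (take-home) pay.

SIMPLE IRA contribution: $10626.74 × 0.08 = $850.14
Dependent care FSA: $249.90
Pre-tax total = $850.14 + $249.90 = $1100.04
Taxable wages = $10626.74 − $1100.04 = $9526.70
State withholding: $9526.70 × 0.0325 = $309.62
SDI: $10626.74 × 0.0126 = $133.90
Medicare: $10626.74 × 0.0119 = $126.46
Paid family leave insurance: $10626.74 × 0.0023 = $24.44
Total deductions = $850.14 + $249.90 + $309.62 + $133.90 + $126.46 + $24.44 = $1694.46
Net pay = $10626.74 − $1694.46 = $8932.28

$8932.28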